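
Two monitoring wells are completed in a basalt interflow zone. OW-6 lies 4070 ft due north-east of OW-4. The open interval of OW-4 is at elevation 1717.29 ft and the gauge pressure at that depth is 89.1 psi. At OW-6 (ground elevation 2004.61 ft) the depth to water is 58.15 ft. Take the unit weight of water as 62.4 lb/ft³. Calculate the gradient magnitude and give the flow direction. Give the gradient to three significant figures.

Pressure head at OW-4: ψ = 144·P/γ = 144 × 89.1 / 62.4 = 205.62 ft.
Total head at OW-4: h = z + ψ = 1717.29 + 205.62 = 1922.91 ft.
Total head at OW-6: h = 2004.61 − 58.15 = 1946.46 ft.
Head difference: h(OW-4) − h(OW-6) = 1922.91 − 1946.46 = -23.55 ft.
Hydraulic gradient: i = |Δh| / L = 23.55 / 4070 = 0.00579.
Flow is from higher to lower head: from OW-6 toward OW-4, i.e. toward the south-west.

i ≈ 0.00579; groundwater flows toward the south-west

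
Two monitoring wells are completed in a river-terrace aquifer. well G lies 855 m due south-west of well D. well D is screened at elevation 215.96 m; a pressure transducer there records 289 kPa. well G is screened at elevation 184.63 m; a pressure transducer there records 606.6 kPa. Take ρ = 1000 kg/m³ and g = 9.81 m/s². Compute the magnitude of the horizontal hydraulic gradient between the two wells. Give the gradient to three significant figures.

Pressure head at well D: ψ = P/(ρg) = 289×1000 / (1000 × 9.81) = 29.46 m.
Total head at well D: h = z + ψ = 215.96 + 29.46 = 245.42 m.
Pressure head at well G: ψ = P/(ρg) = 606.6×1000 / (1000 × 9.81) = 61.83 m.
Total head at well G: h = z + ψ = 184.63 + 61.83 = 246.46 m.
Head difference: h(well D) − h(well G) = 245.42 − 246.46 = -1.04 m.
Hydraulic gradient: i = |Δh| / L = 1.04 / 855 = 0.00122.

i ≈ 0.00122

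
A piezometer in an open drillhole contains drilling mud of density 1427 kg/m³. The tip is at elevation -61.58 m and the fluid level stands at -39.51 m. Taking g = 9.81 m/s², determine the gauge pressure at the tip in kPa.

Pressure head ψ = h − z = -39.51 − (-61.58) = 22.07 m.
P = ρgψ = 1427 × 9.81 × 22.07 = 308955 Pa ≈ 309 kPa.

P ≈ 309 kPa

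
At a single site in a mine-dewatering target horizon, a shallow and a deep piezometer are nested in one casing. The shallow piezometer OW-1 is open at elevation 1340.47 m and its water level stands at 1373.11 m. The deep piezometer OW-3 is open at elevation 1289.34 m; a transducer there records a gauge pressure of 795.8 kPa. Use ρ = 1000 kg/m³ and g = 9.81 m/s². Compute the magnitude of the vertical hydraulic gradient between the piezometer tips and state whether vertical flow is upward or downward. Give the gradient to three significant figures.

Total head at OW-1: h = 1373.11 m (water level in the standpipe).
Pressure head at OW-3: ψ = P/(ρg) = 795.8×1000 / (1000 × 9.81) = 81.12 m.
Total head at OW-3: h = z + ψ = 1289.34 + 81.12 = 1370.46 m.
Δh = h(OW-1) − h(OW-3) = 1373.11 − 1370.46 = 2.65 m.
Vertical separation Δz = 1340.47 − 1289.34 = 51.13 m.
|i_v| = |Δh| / Δz = 2.65 / 51.13 = 0.0518.
Head is higher in the shallow piezometer, so vertical flow is downward (recharge condition).

|i_v| ≈ 0.0518; vertical flow is downward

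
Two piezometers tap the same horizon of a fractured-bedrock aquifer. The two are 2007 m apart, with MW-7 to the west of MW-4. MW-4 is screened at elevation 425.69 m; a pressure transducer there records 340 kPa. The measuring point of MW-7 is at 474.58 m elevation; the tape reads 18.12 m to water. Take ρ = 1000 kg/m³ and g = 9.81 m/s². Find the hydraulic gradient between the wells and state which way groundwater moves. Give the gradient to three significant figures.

i ≈ 0.00194; groundwater flows toward the west

Pressure head at MW-4: ψ = P/(ρg) = 340×1000 / (1000 × 9.81) = 34.66 m.
Total head at MW-4: h = z + ψ = 425.69 + 34.66 = 460.35 m.
Total head at MW-7: h = 474.58 − 18.12 = 456.46 m.
Head difference: h(MW-4) − h(MW-7) = 460.35 − 456.46 = 3.89 m.
Hydraulic gradient: i = |Δh| / L = 3.89 / 2007 = 0.00194.
Flow is from higher to lower head: from MW-4 toward MW-7, i.e. toward the west.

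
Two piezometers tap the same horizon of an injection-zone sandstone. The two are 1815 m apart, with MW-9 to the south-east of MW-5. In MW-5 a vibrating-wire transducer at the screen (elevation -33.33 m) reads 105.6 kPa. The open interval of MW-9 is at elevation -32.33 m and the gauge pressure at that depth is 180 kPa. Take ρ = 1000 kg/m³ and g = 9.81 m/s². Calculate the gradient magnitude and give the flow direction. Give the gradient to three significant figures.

Pressure head at MW-5: ψ = P/(ρg) = 105.6×1000 / (1000 × 9.81) = 10.76 m.
Total head at MW-5: h = z + ψ = -33.33 + 10.76 = -22.57 m.
Pressure head at MW-9: ψ = P/(ρg) = 180×1000 / (1000 × 9.81) = 18.35 m.
Total head at MW-9: h = z + ψ = -32.33 + 18.35 = -13.98 m.
Head difference: h(MW-5) − h(MW-9) = -22.57 − (-13.98) = -8.59 m.
Hydraulic gradient: i = |Δh| / L = 8.59 / 1815 = 0.00473.
Flow is from higher to lower head: from MW-9 toward MW-5, i.e. toward the north-west.

i ≈ 0.00473; groundwater flows toward the north-west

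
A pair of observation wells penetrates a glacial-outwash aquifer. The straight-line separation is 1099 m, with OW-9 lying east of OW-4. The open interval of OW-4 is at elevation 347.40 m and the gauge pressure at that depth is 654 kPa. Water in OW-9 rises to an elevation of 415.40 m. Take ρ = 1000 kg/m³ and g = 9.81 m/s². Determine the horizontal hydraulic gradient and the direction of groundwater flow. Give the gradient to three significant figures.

Pressure head at OW-4: ψ = P/(ρg) = 654×1000 / (1000 × 9.81) = 66.67 m.
Total head at OW-4: h = z + ψ = 347.40 + 66.67 = 414.07 m.
Total head at OW-9: h = 415.40 m (water level in the piezometer is the total head).
Head difference: h(OW-4) − h(OW-9) = 414.07 − 415.40 = -1.33 m.
Hydraulic gradient: i = |Δh| / L = 1.33 / 1099 = 0.00121.
Flow is from higher to lower head: from OW-9 toward OW-4, i.e. toward the west.

i ≈ 0.00121; groundwater flows toward the west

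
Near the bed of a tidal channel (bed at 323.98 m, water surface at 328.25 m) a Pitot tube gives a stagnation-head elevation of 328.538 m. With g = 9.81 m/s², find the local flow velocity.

Near the bed, under hydrostatic conditions, the piezometric head (z + ψ) equals the free-surface elevation, 328.25 m.
Velocity head = total − piezometric = 328.538 − 328.25 = 0.288 m.
v = √(2g·h_v) = √(2 × 9.81 × 0.288) = 2.38 m/s.

v ≈ 2.38 m/s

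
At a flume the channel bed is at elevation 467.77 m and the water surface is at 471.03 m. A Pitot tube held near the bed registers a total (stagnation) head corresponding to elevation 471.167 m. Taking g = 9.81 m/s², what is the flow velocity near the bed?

Near the bed, under hydrostatic conditions, the piezometric head (z + ψ) equals the free-surface elevation, 471.03 m.
Velocity head = total − piezometric = 471.167 − 471.03 = 0.137 m.
v = √(2g·h_v) = √(2 × 9.81 × 0.137) = 1.64 m/s.

v ≈ 1.64 m/s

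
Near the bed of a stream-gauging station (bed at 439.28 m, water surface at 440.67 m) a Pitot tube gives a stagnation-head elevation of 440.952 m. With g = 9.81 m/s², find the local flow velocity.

Near the bed, under hydrostatic conditions, the piezometric head (z + ψ) equals the free-surface elevation, 440.67 m.
Velocity head = total − piezometric = 440.952 − 440.67 = 0.282 m.
v = √(2g·h_v) = √(2 × 9.81 × 0.282) = 2.35 m/s.

v ≈ 2.35 m/s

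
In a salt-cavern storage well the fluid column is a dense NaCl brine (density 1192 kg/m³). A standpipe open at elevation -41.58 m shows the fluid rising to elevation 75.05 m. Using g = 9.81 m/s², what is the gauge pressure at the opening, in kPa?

P ≈ 1360 kPa

Pressure head ψ = h − z = 75.05 − (-41.58) = 116.63 m.
P = ρgψ = 1192 × 9.81 × 116.63 = 1363815 Pa ≈ 1360 kPa.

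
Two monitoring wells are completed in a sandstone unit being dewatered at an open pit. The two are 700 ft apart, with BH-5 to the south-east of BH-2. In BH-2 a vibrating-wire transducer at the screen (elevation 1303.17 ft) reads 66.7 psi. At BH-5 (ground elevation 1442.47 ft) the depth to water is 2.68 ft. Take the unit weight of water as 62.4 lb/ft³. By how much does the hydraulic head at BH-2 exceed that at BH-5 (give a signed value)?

Δh ≈ 17.30 ft

Pressure head at BH-2: ψ = 144·P/γ = 144 × 66.7 / 62.4 = 153.92 ft.
Total head at BH-2: h = z + ψ = 1303.17 + 153.92 = 1457.09 ft.
Total head at BH-5: h = 1442.47 − 2.68 = 1439.79 ft.
Head difference: h(BH-2) − h(BH-5) = 1457.09 − 1439.79 = 17.30 ft.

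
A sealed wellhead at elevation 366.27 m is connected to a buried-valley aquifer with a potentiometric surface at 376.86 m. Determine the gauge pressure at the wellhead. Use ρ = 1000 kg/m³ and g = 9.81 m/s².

Head above the cap: Δh = 376.86 − 366.27 = 10.59 m.
P = ρgΔh = 1000 × 9.81 × 10.59 = 103888 Pa ≈ 104 kPa.

P ≈ 104 kPa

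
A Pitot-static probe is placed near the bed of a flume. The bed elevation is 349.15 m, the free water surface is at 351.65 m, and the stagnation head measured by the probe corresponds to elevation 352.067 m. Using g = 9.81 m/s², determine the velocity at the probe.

Near the bed, under hydrostatic conditions, the piezometric head (z + ψ) equals the free-surface elevation, 351.65 m.
Velocity head = total − piezometric = 352.067 − 351.65 = 0.417 m.
v = √(2g·h_v) = √(2 × 9.81 × 0.417) = 2.86 m/s.

v ≈ 2.86 m/s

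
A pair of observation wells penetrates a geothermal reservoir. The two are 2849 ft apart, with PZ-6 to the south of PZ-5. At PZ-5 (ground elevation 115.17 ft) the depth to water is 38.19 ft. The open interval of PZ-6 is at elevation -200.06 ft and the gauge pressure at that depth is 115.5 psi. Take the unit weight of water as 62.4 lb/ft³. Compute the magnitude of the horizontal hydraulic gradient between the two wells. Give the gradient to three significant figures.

Total head at PZ-5: h = 115.17 − 38.19 = 76.98 ft.
Pressure head at PZ-6: ψ = 144·P/γ = 144 × 115.5 / 62.4 = 266.54 ft.
Total head at PZ-6: h = z + ψ = -200.06 + 266.54 = 66.48 ft.
Head difference: h(PZ-5) − h(PZ-6) = 76.98 − 66.48 = 10.50 ft.
Hydraulic gradient: i = |Δh| / L = 10.50 / 2849 = 0.00369.

i ≈ 0.00369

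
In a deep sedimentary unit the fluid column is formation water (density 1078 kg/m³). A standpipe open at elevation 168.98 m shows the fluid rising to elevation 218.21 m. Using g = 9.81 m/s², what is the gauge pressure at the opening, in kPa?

Pressure head ψ = h − z = 218.21 − 168.98 = 49.23 m.
P = ρgψ = 1078 × 9.81 × 49.23 = 520616 Pa ≈ 521 kPa.

P ≈ 521 kPa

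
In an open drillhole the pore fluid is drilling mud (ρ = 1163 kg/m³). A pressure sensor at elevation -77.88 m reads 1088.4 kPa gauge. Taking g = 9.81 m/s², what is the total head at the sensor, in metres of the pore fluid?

ψ = P/(ρg) = 1088.4×1000 / (1163 × 9.81) = 95.40 m.
h = z + ψ = -77.88 + 95.40 = 17.52 m.

h ≈ 17.52 m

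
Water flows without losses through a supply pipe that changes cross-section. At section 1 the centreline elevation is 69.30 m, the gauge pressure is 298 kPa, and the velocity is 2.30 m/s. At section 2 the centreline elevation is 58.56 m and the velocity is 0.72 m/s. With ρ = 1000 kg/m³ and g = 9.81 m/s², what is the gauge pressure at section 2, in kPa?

Pressure head at 1: ψ₁ = P₁/(ρg) = 298×1000 / (1000 × 9.81) = 30.38 m.
Velocity heads: v₁²/2g = 2.30²/19.62 = 0.270 m; v₂²/2g = 0.72²/19.62 = 0.026 m.
Total head H = z₁ + ψ₁ + v₁²/2g = 69.30 + 30.38 + 0.270 = 99.95 m.
ψ₂ = H − z₂ − v₂²/2g = 99.95 − 58.56 − 0.026 = 41.36 m.
P₂ = ρgψ₂ = 1000 × 9.81 × 41.36 ≈ 406 kPa.

P₂ ≈ 406 kPa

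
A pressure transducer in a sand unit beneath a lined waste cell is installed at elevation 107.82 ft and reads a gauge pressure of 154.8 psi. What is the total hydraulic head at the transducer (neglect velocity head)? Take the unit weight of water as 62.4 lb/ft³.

h ≈ 465.05 ft

ψ = 144·P/γ = 144 × 154.8 / 62.4 = 357.23 ft.
h = z + ψ = 107.82 + 357.23 = 465.05 ft.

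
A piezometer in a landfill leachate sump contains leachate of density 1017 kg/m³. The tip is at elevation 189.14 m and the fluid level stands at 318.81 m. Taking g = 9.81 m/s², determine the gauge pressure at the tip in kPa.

P ≈ 1290 kPa

Pressure head ψ = h − z = 318.81 − 189.14 = 129.67 m.
P = ρgψ = 1017 × 9.81 × 129.67 = 1293688 Pa ≈ 1290 kPa.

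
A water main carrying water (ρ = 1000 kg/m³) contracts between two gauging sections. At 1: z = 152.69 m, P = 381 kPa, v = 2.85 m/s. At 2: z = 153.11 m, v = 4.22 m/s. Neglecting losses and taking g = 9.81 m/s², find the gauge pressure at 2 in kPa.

P₂ ≈ 372 kPa

Pressure head at 1: ψ₁ = P₁/(ρg) = 381×1000 / (1000 × 9.81) = 38.84 m.
Velocity heads: v₁²/2g = 2.85²/19.62 = 0.414 m; v₂²/2g = 4.22²/19.62 = 0.908 m.
Total head H = z₁ + ψ₁ + v₁²/2g = 152.69 + 38.84 + 0.414 = 191.94 m.
ψ₂ = H − z₂ − v₂²/2g = 191.94 − 153.11 − 0.908 = 37.92 m.
P₂ = ρgψ₂ = 1000 × 9.81 × 37.92 ≈ 372 kPa.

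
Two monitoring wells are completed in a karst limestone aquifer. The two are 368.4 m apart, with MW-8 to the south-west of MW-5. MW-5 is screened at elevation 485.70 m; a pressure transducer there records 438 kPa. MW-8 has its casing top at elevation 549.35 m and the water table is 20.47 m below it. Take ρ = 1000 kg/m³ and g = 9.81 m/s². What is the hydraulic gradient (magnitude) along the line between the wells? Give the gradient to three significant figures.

Pressure head at MW-5: ψ = P/(ρg) = 438×1000 / (1000 × 9.81) = 44.65 m.
Total head at MW-5: h = z + ψ = 485.70 + 44.65 = 530.35 m.
Total head at MW-8: h = 549.35 − 20.47 = 528.88 m.
Head difference: h(MW-5) − h(MW-8) = 530.35 − 528.88 = 1.47 m.
Hydraulic gradient: i = |Δh| / L = 1.47 / 368.4 = 0.00399.

i ≈ 0.00399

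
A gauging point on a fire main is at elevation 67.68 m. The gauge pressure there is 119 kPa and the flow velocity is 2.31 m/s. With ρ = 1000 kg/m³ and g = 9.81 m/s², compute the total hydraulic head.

h ≈ 80.08 m

Pressure head ψ = P/(ρg) = 119×1000 / (1000 × 9.81) = 12.13 m.
Velocity head = v²/(2g) = 2.31² / (2 × 9.81) = 0.272 m.
h = z + ψ + v²/(2g) = 67.68 + 12.13 + 0.272 = 80.08 m.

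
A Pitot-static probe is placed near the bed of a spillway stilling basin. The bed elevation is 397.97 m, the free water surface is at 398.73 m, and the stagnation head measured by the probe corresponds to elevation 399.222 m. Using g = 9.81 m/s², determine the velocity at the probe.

Near the bed, under hydrostatic conditions, the piezometric head (z + ψ) equals the free-surface elevation, 398.73 m.
Velocity head = total − piezometric = 399.222 − 398.73 = 0.492 m.
v = √(2g·h_v) = √(2 × 9.81 × 0.492) = 3.11 m/s.

v ≈ 3.11 m/s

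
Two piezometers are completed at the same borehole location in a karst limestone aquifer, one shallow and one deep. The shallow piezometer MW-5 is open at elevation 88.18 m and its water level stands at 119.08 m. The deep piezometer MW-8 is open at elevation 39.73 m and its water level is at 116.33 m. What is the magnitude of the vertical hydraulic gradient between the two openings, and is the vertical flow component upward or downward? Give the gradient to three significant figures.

Total head at MW-5: h = 119.08 m (water level in the standpipe).
Total head at MW-8: h = 116.33 m.
Δh = h(MW-5) − h(MW-8) = 119.08 − 116.33 = 2.75 m.
Vertical separation Δz = 88.18 − 39.73 = 48.45 m.
|i_v| = |Δh| / Δz = 2.75 / 48.45 = 0.0568.
Head is higher in the shallow piezometer, so vertical flow is downward (recharge condition).

|i_v| ≈ 0.0568; vertical flow is downward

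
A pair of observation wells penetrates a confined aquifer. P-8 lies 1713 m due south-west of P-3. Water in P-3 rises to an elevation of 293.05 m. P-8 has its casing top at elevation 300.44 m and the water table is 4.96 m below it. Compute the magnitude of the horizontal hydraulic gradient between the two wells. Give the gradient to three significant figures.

Total head at P-3: h = 293.05 m (water level in the piezometer is the total head).
Total head at P-8: h = 300.44 − 4.96 = 295.48 m.
Head difference: h(P-3) − h(P-8) = 293.05 − 295.48 = -2.43 m.
Hydraulic gradient: i = |Δh| / L = 2.43 / 1713 = 0.00142.

i ≈ 0.00142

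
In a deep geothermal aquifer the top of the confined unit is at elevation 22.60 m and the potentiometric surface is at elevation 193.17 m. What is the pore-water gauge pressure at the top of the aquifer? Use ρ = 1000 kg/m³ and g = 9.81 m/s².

Pressure head at the aquifer top: ψ = h − z = 193.17 − 22.60 = 170.57 m.
P = ρgψ = 1000 × 9.81 × 170.57 = 1673292 Pa ≈ 1670 kPa.

P ≈ 1670 kPa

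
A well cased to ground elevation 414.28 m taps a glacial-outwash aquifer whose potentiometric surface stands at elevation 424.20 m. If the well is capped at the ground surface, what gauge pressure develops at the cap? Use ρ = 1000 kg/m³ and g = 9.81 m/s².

Head above the cap: Δh = 424.20 − 414.28 = 9.92 m.
P = ρgΔh = 1000 × 9.81 × 9.92 = 97315 Pa ≈ 97.3 kPa.

P ≈ 97.3 kPa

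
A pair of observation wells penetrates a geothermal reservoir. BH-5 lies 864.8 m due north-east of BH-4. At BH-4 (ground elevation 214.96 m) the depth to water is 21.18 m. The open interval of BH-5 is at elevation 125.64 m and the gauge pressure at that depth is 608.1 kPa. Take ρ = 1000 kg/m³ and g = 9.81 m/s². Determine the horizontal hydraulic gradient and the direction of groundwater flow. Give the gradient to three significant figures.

i ≈ 0.00711; groundwater flows toward the north-east

Total head at BH-4: h = 214.96 − 21.18 = 193.78 m.
Pressure head at BH-5: ψ = P/(ρg) = 608.1×1000 / (1000 × 9.81) = 61.99 m.
Total head at BH-5: h = z + ψ = 125.64 + 61.99 = 187.63 m.
Head difference: h(BH-4) − h(BH-5) = 193.78 − 187.63 = 6.15 m.
Hydraulic gradient: i = |Δh| / L = 6.15 / 864.8 = 0.00711.
Flow is from higher to lower head: from BH-4 toward BH-5, i.e. toward the north-east.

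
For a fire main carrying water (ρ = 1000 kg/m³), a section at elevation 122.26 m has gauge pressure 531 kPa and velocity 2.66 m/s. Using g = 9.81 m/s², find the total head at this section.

Pressure head ψ = P/(ρg) = 531×1000 / (1000 × 9.81) = 54.13 m.
Velocity head = v²/(2g) = 2.66² / (2 × 9.81) = 0.361 m.
h = z + ψ + v²/(2g) = 122.26 + 54.13 + 0.361 = 176.75 m.

h ≈ 176.75 m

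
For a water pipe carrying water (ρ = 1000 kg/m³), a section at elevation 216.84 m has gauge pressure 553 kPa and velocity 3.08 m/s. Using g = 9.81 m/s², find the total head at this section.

Pressure head ψ = P/(ρg) = 553×1000 / (1000 × 9.81) = 56.37 m.
Velocity head = v²/(2g) = 3.08² / (2 × 9.81) = 0.484 m.
h = z + ψ + v²/(2g) = 216.84 + 56.37 + 0.484 = 273.69 m.

h ≈ 273.69 m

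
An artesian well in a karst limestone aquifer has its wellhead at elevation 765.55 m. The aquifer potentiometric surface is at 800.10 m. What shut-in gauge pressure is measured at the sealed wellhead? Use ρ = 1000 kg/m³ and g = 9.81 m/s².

Head above the cap: Δh = 800.10 − 765.55 = 34.55 m.
P = ρgΔh = 1000 × 9.81 × 34.55 = 338936 Pa ≈ 339 kPa.

P ≈ 339 kPa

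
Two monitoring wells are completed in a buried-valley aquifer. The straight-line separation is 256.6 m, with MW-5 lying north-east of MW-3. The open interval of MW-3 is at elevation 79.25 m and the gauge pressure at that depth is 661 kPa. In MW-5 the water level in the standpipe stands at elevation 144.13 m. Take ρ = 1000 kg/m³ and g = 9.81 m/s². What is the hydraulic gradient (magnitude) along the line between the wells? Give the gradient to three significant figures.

Pressure head at MW-3: ψ = P/(ρg) = 661×1000 / (1000 × 9.81) = 67.38 m.
Total head at MW-3: h = z + ψ = 79.25 + 67.38 = 146.63 m.
Total head at MW-5: h = 144.13 m (water level in the piezometer is the total head).
Head difference: h(MW-3) − h(MW-5) = 146.63 − 144.13 = 2.50 m.
Hydraulic gradient: i = |Δh| / L = 2.50 / 256.6 = 0.00974.

i ≈ 0.00974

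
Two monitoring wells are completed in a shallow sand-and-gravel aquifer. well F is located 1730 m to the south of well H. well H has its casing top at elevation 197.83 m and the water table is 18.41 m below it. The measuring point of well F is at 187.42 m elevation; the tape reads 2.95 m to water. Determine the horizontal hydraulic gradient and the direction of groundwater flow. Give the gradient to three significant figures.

Total head at well H: h = 197.83 − 18.41 = 179.42 m.
Total head at well F: h = 187.42 − 2.95 = 184.47 m.
Head difference: h(well H) − h(well F) = 179.42 − 184.47 = -5.05 m.
Hydraulic gradient: i = |Δh| / L = 5.05 / 1730 = 0.00292.
Flow is from higher to lower head: from well F toward well H, i.e. toward the north.

i ≈ 0.00292; groundwater flows toward the north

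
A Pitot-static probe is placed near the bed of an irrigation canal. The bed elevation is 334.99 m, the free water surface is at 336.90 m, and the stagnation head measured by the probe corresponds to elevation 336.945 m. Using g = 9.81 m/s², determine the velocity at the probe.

v ≈ 0.940 m/s

Near the bed, under hydrostatic conditions, the piezometric head (z + ψ) equals the free-surface elevation, 336.90 m.
Velocity head = total − piezometric = 336.945 − 336.90 = 0.045 m.
v = √(2g·h_v) = √(2 × 9.81 × 0.045) = 0.940 m/s.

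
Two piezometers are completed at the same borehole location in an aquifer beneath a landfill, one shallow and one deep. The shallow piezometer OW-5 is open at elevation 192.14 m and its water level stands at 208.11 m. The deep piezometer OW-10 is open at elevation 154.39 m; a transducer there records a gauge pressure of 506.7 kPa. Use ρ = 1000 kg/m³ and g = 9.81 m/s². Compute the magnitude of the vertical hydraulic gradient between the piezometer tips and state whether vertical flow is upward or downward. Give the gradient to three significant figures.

Total head at OW-5: h = 208.11 m (water level in the standpipe).
Pressure head at OW-10: ψ = P/(ρg) = 506.7×1000 / (1000 × 9.81) = 51.65 m.
Total head at OW-10: h = z + ψ = 154.39 + 51.65 = 206.04 m.
Δh = h(OW-5) − h(OW-10) = 208.11 − 206.04 = 2.07 m.
Vertical separation Δz = 192.14 − 154.39 = 37.75 m.
|i_v| = |Δh| / Δz = 2.07 / 37.75 = 0.0548.
Head is higher in the shallow piezometer, so vertical flow is downward (recharge condition).

|i_v| ≈ 0.0548; vertical flow is downward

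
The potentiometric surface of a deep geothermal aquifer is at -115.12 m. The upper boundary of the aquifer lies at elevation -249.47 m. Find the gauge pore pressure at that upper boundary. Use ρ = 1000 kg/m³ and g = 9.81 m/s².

P ≈ 1320 kPa

Pressure head at the aquifer top: ψ = h − z = -115.12 − (-249.47) = 134.35 m.
P = ρgψ = 1000 × 9.81 × 134.35 = 1317974 Pa ≈ 1320 kPa.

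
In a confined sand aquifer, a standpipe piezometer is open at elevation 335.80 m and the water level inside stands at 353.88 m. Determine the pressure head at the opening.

ψ ≈ 18.08 m

Total head h = 353.88 m (the water-surface elevation in the piezometer).
Pressure head ψ = h − z = 353.88 − 335.80 = 18.08 m.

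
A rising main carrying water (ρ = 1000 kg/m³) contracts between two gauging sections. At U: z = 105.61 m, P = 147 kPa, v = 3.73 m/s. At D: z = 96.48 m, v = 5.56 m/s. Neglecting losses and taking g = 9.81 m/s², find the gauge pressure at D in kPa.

P₂ ≈ 228 kPa

Pressure head at U: ψ₁ = P₁/(ρg) = 147×1000 / (1000 × 9.81) = 14.98 m.
Velocity heads: v₁²/2g = 3.73²/19.62 = 0.709 m; v₂²/2g = 5.56²/19.62 = 1.576 m.
Total head H = z₁ + ψ₁ + v₁²/2g = 105.61 + 14.98 + 0.709 = 121.30 m.
ψ₂ = H − z₂ − v₂²/2g = 121.30 − 96.48 − 1.576 = 23.24 m.
P₂ = ρgψ₂ = 1000 × 9.81 × 23.24 ≈ 228 kPa.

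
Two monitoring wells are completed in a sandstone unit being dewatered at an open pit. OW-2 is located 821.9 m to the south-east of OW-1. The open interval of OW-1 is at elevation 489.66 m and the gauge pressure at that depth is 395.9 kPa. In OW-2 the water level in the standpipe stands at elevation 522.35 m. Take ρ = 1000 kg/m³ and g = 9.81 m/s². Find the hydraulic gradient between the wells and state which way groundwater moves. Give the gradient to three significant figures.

i ≈ 0.00933; groundwater flows toward the south-east

Pressure head at OW-1: ψ = P/(ρg) = 395.9×1000 / (1000 × 9.81) = 40.36 m.
Total head at OW-1: h = z + ψ = 489.66 + 40.36 = 530.02 m.
Total head at OW-2: h = 522.35 m (water level in the piezometer is the total head).
Head difference: h(OW-1) − h(OW-2) = 530.02 − 522.35 = 7.67 m.
Hydraulic gradient: i = |Δh| / L = 7.67 / 821.9 = 0.00933.
Flow is from higher to lower head: from OW-1 toward OW-2, i.e. toward the south-east.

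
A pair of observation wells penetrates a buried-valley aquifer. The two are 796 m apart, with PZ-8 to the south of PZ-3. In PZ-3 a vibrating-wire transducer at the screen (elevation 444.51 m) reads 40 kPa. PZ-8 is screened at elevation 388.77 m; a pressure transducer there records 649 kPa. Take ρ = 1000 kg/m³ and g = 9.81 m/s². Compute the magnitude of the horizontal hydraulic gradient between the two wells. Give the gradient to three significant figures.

Pressure head at PZ-3: ψ = P/(ρg) = 40×1000 / (1000 × 9.81) = 4.08 m.
Total head at PZ-3: h = z + ψ = 444.51 + 4.08 = 448.59 m.
Pressure head at PZ-8: ψ = P/(ρg) = 649×1000 / (1000 × 9.81) = 66.16 m.
Total head at PZ-8: h = z + ψ = 388.77 + 66.16 = 454.93 m.
Head difference: h(PZ-3) − h(PZ-8) = 448.59 − 454.93 = -6.34 m.
Hydraulic gradient: i = |Δh| / L = 6.34 / 796 = 0.00796.

i ≈ 0.00796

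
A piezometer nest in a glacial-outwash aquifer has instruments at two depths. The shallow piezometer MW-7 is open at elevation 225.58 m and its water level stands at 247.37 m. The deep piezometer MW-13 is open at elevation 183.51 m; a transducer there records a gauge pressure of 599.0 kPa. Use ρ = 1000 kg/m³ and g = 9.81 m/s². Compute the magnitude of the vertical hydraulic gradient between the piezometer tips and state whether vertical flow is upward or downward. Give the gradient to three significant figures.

|i_v| ≈ 0.0666; vertical flow is downward

Total head at MW-7: h = 247.37 m (water level in the standpipe).
Pressure head at MW-13: ψ = P/(ρg) = 599.0×1000 / (1000 × 9.81) = 61.06 m.
Total head at MW-13: h = z + ψ = 183.51 + 61.06 = 244.57 m.
Δh = h(MW-7) − h(MW-13) = 247.37 − 244.57 = 2.80 m.
Vertical separation Δz = 225.58 − 183.51 = 42.07 m.
|i_v| = |Δh| / Δz = 2.80 / 42.07 = 0.0666.
Head is higher in the shallow piezometer, so vertical flow is downward (recharge condition).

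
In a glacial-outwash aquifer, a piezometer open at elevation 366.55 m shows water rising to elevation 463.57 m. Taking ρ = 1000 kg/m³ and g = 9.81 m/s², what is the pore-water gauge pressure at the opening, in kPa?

Pressure head ψ = h − z = 463.57 − 366.55 = 97.02 m.
P = ρgψ = 1000 × 9.81 × 97.02 = 951766 Pa ≈ 952 kPa.

P ≈ 952 kPa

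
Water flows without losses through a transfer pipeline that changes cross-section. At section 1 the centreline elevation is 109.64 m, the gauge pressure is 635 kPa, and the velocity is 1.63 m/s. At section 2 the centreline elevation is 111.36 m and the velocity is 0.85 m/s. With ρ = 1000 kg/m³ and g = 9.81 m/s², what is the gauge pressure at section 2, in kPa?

P₂ ≈ 619 kPa

Pressure head at 1: ψ₁ = P₁/(ρg) = 635×1000 / (1000 × 9.81) = 64.73 m.
Velocity heads: v₁²/2g = 1.63²/19.62 = 0.135 m; v₂²/2g = 0.85²/19.62 = 0.037 m.
Total head H = z₁ + ψ₁ + v₁²/2g = 109.64 + 64.73 + 0.135 = 174.50 m.
ψ₂ = H − z₂ − v₂²/2g = 174.50 − 111.36 − 0.037 = 63.10 m.
P₂ = ρgψ₂ = 1000 × 9.81 × 63.10 ≈ 619 kPa.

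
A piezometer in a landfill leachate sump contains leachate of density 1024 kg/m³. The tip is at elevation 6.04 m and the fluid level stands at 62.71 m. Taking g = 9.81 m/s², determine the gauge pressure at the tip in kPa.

Pressure head ψ = h − z = 62.71 − 6.04 = 56.67 m.
P = ρgψ = 1024 × 9.81 × 56.67 = 569275 Pa ≈ 569 kPa.

P ≈ 569 kPa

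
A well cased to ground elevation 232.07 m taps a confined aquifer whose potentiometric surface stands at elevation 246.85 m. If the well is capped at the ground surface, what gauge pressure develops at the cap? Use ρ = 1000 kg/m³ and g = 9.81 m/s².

Head above the cap: Δh = 246.85 − 232.07 = 14.78 m.
P = ρgΔh = 1000 × 9.81 × 14.78 = 144992 Pa ≈ 145 kPa.

P ≈ 145 kPa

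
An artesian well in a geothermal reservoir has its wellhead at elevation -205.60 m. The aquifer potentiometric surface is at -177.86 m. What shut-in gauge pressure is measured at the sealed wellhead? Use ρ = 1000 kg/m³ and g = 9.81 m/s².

Head above the cap: Δh = -177.86 − (-205.60) = 27.74 m.
P = ρgΔh = 1000 × 9.81 × 27.74 = 272129 Pa ≈ 272 kPa.

P ≈ 272 kPa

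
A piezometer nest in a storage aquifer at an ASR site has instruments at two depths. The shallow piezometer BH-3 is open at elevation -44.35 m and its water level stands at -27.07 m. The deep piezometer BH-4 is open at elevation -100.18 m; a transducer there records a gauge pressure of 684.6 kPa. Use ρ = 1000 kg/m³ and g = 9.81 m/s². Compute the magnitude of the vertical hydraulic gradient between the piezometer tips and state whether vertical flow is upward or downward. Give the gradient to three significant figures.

|i_v| ≈ 0.0595; vertical flow is downward

Total head at BH-3: h = -27.07 m (water level in the standpipe).
Pressure head at BH-4: ψ = P/(ρg) = 684.6×1000 / (1000 × 9.81) = 69.79 m.
Total head at BH-4: h = z + ψ = -100.18 + 69.79 = -30.39 m.
Δh = h(BH-3) − h(BH-4) = -27.07 − (-30.39) = 3.32 m.
Vertical separation Δz = -44.35 − (-100.18) = 55.83 m.
|i_v| = |Δh| / Δz = 3.32 / 55.83 = 0.0595.
Head is higher in the shallow piezometer, so vertical flow is downward (recharge condition).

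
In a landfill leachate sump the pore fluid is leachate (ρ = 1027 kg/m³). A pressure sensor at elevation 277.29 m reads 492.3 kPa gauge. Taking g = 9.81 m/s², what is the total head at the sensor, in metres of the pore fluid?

ψ = P/(ρg) = 492.3×1000 / (1027 × 9.81) = 48.86 m.
h = z + ψ = 277.29 + 48.86 = 326.15 m.

h ≈ 326.15 m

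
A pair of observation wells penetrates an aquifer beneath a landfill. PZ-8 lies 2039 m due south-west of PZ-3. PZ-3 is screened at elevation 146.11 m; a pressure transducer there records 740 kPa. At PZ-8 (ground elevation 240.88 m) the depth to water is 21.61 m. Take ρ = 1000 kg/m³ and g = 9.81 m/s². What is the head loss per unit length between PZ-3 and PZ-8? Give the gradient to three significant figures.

Pressure head at PZ-3: ψ = P/(ρg) = 740×1000 / (1000 × 9.81) = 75.43 m.
Total head at PZ-3: h = z + ψ = 146.11 + 75.43 = 221.54 m.
Total head at PZ-8: h = 240.88 − 21.61 = 219.27 m.
Head difference: h(PZ-3) − h(PZ-8) = 221.54 − 219.27 = 2.27 m.
Hydraulic gradient: i = |Δh| / L = 2.27 / 2039 = 0.00111.

i ≈ 0.00111 m/m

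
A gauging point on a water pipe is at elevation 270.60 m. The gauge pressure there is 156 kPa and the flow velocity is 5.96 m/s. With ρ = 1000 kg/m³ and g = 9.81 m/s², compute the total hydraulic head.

h ≈ 288.31 m

Pressure head ψ = P/(ρg) = 156×1000 / (1000 × 9.81) = 15.90 m.
Velocity head = v²/(2g) = 5.96² / (2 × 9.81) = 1.810 m.
h = z + ψ + v²/(2g) = 270.60 + 15.90 + 1.810 = 288.31 m.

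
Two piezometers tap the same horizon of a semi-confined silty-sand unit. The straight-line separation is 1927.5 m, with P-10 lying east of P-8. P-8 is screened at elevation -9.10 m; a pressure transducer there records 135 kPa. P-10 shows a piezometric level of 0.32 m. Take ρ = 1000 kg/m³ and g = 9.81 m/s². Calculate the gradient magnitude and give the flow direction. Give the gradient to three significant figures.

i ≈ 0.00225; groundwater flows toward the east

Pressure head at P-8: ψ = P/(ρg) = 135×1000 / (1000 × 9.81) = 13.76 m.
Total head at P-8: h = z + ψ = -9.10 + 13.76 = 4.66 m.
Total head at P-10: h = 0.32 m (water level in the piezometer is the total head).
Head difference: h(P-8) − h(P-10) = 4.66 − 0.32 = 4.34 m.
Hydraulic gradient: i = |Δh| / L = 4.34 / 1927.5 = 0.00225.
Flow is from higher to lower head: from P-8 toward P-10, i.e. toward the east.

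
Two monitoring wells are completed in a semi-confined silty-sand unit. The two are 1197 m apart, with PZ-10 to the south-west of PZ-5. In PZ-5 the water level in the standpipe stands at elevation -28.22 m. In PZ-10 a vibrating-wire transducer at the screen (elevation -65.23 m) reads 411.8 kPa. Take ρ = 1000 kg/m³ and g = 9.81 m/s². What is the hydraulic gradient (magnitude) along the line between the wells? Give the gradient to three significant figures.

i ≈ 0.00415

Total head at PZ-5: h = -28.22 m (water level in the piezometer is the total head).
Pressure head at PZ-10: ψ = P/(ρg) = 411.8×1000 / (1000 × 9.81) = 41.98 m.
Total head at PZ-10: h = z + ψ = -65.23 + 41.98 = -23.25 m.
Head difference: h(PZ-5) − h(PZ-10) = -28.22 − (-23.25) = -4.97 m.
Hydraulic gradient: i = |Δh| / L = 4.97 / 1197 = 0.00415.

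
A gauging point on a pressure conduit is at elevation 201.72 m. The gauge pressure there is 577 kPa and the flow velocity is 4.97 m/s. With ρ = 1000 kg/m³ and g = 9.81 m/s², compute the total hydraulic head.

h ≈ 261.80 m

Pressure head ψ = P/(ρg) = 577×1000 / (1000 × 9.81) = 58.82 m.
Velocity head = v²/(2g) = 4.97² / (2 × 9.81) = 1.259 m.
h = z + ψ + v²/(2g) = 201.72 + 58.82 + 1.259 = 261.80 m.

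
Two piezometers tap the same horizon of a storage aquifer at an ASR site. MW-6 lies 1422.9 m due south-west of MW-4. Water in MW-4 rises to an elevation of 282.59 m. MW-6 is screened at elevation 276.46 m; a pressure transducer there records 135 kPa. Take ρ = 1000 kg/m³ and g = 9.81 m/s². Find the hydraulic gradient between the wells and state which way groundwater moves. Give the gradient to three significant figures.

Total head at MW-4: h = 282.59 m (water level in the piezometer is the total head).
Pressure head at MW-6: ψ = P/(ρg) = 135×1000 / (1000 × 9.81) = 13.76 m.
Total head at MW-6: h = z + ψ = 276.46 + 13.76 = 290.22 m.
Head difference: h(MW-4) − h(MW-6) = 282.59 − 290.22 = -7.63 m.
Hydraulic gradient: i = |Δh| / L = 7.63 / 1422.9 = 0.00536.
Flow is from higher to lower head: from MW-6 toward MW-4, i.e. toward the north-east.

i ≈ 0.00536; groundwater flows toward the north-east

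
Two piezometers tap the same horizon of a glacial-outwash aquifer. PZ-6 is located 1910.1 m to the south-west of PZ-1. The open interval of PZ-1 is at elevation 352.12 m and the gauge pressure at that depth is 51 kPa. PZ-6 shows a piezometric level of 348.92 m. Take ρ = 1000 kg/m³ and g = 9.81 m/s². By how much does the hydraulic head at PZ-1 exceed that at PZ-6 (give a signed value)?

Pressure head at PZ-1: ψ = P/(ρg) = 51×1000 / (1000 × 9.81) = 5.20 m.
Total head at PZ-1: h = z + ψ = 352.12 + 5.20 = 357.32 m.
Total head at PZ-6: h = 348.92 m (water level in the piezometer is the total head).
Head difference: h(PZ-1) − h(PZ-6) = 357.32 − 348.92 = 8.40 m.

Δh ≈ 8.40 m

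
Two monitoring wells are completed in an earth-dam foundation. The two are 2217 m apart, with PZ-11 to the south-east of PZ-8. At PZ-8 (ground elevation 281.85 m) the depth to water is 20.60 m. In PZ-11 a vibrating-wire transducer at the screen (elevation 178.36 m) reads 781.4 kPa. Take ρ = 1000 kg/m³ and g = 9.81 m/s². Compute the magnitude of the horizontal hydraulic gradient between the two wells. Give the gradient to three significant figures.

Total head at PZ-8: h = 281.85 − 20.60 = 261.25 m.
Pressure head at PZ-11: ψ = P/(ρg) = 781.4×1000 / (1000 × 9.81) = 79.65 m.
Total head at PZ-11: h = z + ψ = 178.36 + 79.65 = 258.01 m.
Head difference: h(PZ-8) − h(PZ-11) = 261.25 − 258.01 = 3.24 m.
Hydraulic gradient: i = |Δh| / L = 3.24 / 2217 = 0.00146.

i ≈ 0.00146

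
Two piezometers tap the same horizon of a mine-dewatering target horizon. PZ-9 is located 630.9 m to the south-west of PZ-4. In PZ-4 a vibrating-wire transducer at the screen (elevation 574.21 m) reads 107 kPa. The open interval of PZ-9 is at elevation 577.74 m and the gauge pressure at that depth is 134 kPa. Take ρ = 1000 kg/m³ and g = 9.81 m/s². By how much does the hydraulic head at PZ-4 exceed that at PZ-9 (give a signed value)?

Δh ≈ -6.28 m

Pressure head at PZ-4: ψ = P/(ρg) = 107×1000 / (1000 × 9.81) = 10.91 m.
Total head at PZ-4: h = z + ψ = 574.21 + 10.91 = 585.12 m.
Pressure head at PZ-9: ψ = P/(ρg) = 134×1000 / (1000 × 9.81) = 13.66 m.
Total head at PZ-9: h = z + ψ = 577.74 + 13.66 = 591.40 m.
Head difference: h(PZ-4) − h(PZ-9) = 585.12 − 591.40 = -6.28 m.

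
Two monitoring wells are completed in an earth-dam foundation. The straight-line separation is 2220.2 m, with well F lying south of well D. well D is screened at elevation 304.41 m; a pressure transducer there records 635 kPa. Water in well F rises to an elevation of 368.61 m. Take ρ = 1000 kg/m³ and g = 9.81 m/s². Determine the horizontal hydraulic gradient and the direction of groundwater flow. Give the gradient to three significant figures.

i ≈ 0.000239; groundwater flows toward the south

Pressure head at well D: ψ = P/(ρg) = 635×1000 / (1000 × 9.81) = 64.73 m.
Total head at well D: h = z + ψ = 304.41 + 64.73 = 369.14 m.
Total head at well F: h = 368.61 m (water level in the piezometer is the total head).
Head difference: h(well D) − h(well F) = 369.14 − 368.61 = 0.53 m.
Hydraulic gradient: i = |Δh| / L = 0.53 / 2220.2 = 0.000239.
Flow is from higher to lower head: from well D toward well F, i.e. toward the south.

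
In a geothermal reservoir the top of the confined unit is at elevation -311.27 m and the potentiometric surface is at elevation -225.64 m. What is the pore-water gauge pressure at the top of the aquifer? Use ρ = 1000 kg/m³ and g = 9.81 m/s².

P ≈ 840 kPa

Pressure head at the aquifer top: ψ = h − z = -225.64 − (-311.27) = 85.63 m.
P = ρgψ = 1000 × 9.81 × 85.63 = 840030 Pa ≈ 840 kPa.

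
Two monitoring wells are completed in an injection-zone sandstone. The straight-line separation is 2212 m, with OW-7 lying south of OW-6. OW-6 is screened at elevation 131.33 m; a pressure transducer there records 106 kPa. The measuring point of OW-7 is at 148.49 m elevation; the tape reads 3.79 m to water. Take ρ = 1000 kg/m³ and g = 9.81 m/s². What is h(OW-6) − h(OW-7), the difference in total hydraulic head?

Δh ≈ -2.56 m

Pressure head at OW-6: ψ = P/(ρg) = 106×1000 / (1000 × 9.81) = 10.81 m.
Total head at OW-6: h = z + ψ = 131.33 + 10.81 = 142.14 m.
Total head at OW-7: h = 148.49 − 3.79 = 144.70 m.
Head difference: h(OW-6) − h(OW-7) = 142.14 − 144.70 = -2.56 m.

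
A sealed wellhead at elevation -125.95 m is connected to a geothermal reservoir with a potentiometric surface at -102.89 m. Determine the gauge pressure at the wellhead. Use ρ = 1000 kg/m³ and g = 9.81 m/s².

Head above the cap: Δh = -102.89 − (-125.95) = 23.06 m.
P = ρgΔh = 1000 × 9.81 × 23.06 = 226219 Pa ≈ 226 kPa.

P ≈ 226 kPa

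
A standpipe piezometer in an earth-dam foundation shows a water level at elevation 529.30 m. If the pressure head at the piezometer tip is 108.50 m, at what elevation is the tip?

z ≈ 420.80 m

z = h − ψ = 529.30 − 108.50 = 420.80 m.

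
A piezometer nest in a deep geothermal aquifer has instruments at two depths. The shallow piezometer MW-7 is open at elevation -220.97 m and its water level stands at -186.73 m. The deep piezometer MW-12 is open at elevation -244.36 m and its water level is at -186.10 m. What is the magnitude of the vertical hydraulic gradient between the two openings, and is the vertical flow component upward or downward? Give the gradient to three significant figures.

Total head at MW-7: h = -186.73 m (water level in the standpipe).
Total head at MW-12: h = -186.10 m.
Δh = h(MW-7) − h(MW-12) = -186.73 − (-186.10) = -0.63 m.
Vertical separation Δz = -220.97 − (-244.36) = 23.39 m.
|i_v| = |Δh| / Δz = 0.63 / 23.39 = 0.0269.
Head is higher in the deep piezometer, so vertical flow is upward (discharge condition).

|i_v| ≈ 0.0269; vertical flow is upward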